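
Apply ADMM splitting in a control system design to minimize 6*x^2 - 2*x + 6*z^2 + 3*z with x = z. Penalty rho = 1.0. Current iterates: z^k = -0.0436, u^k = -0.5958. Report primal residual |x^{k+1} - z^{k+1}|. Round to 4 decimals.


ADMM iteration with rho = 1.0, z^k = -0.0436, u^k = -0.5958
Step 1: x-update.
Minimize 6*x^2 - 2*x + (1.0/2)*(x + 0.0436 - 0.5958)^2
FOC: (2*6 + 1.0)*x = 2 + 1.0*(-0.0436 + 0.5958)
x^{k+1} = 0.1963
Step 2: z-update.
Minimize 6*z^2 + 3*z + (1.0/2)*(0.1963 - z - 0.5958)^2
FOC: (2*6 + 1.0)*z = -3 + 1.0*(0.1963 - 0.5958)
z^{k+1} = -0.2615
Step 3: u-update.
u^{k+1} = -0.5958 + 0.1963 + 0.2615 = -0.138
Step 4: Primal residual = |0.1963 + 0.2615| = 0.4578


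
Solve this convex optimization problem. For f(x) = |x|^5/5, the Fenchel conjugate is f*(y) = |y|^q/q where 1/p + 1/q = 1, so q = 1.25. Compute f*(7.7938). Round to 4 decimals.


The conjugate exponent q satisfies 1/p + 1/q = 1.
p = 5, so q = 5/(5 - 1) = 1.25
|y|^q = 7.7938^1.25 = 13.0223
f*(7.7938) = 13.0223 / 1.25 = 10.4178


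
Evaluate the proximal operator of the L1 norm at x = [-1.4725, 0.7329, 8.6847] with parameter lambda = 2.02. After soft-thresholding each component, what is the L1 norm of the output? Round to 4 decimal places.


Soft-thresholding with lambda = 2.02:
prox(-1.4725) = sign(-1.4725)*max(|-1.4725| - 2.02, 0) = 0.0
prox(0.7329) = sign(0.7329)*max(|0.7329| - 2.02, 0) = 0.0
prox(8.6847) = sign(8.6847)*max(|8.6847| - 2.02, 0) = 6.6647
prox(x) = [0.0, 0.0, 6.6647]
||prox(x)||_1 = 0.0 + 0.0 + 6.6647 = 6.6647


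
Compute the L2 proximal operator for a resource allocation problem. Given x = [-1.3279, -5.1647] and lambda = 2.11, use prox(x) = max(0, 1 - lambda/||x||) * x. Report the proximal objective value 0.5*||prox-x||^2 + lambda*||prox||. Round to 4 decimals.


Step 1: Compute ||x||.
||x|| = 5.3327
Step 2: Compute scaling factor.
scale = max(0, 1 - 2.11/5.3327) = 0.6043
Step 3: prox(x) = [-0.8025, -3.1212]
||prox(x)|| = 3.2227
Step 4: Proximal objective.
0.5*||prox-x||^2 = 2.2261
lambda*||prox|| = 6.7999
Total = 9.0259


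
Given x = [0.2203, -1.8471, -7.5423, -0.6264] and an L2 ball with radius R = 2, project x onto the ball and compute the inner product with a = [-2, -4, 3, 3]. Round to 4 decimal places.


Step 1: Compute ||x|| (intermediates to 6 decimals).
||x|| = sqrt(0.2203^2 + (-1.8471)^2 + (-7.5423)^2 + (-0.6264)^2) = 7.793521
Step 2: Project.
Since ||x|| > R, scale = R/||x|| = 2/7.793521 = 0.256623, proj(x) = scale * x
proj(x) = [0.056534, -0.474008, -1.935528, -0.160749]
Step 3: Dot product.
a^T * proj(x) = -2*0.056534 - 4*(-0.474008) + 3*(-1.935528) + 3*(-0.160749) = -4.5059


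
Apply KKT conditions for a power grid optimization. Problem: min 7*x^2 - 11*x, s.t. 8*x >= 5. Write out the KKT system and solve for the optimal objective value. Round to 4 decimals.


Step 1: Try lambda = 0 (constraint inactive).
Stationarity: 2*7*x - 11 = 0
x* = 11/(2*7) = 11/14 = 0.7857 (rounded; the exact value 11/14 is used below)
Check constraint: 8*0.7857 = 6.2856 >= 5 -- satisfied.
Step 2: Compute optimal value.
f(x*) = 7*(11/14)^2 - 11*(11/14) = -4.3214


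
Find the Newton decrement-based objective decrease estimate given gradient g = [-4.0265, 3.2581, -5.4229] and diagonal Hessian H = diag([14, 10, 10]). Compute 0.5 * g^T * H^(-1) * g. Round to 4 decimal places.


Step 1: H is diagonal, so H^(-1) * g = [-0.2876, 0.3258, -0.5423].
Step 2: g^T H^(-1) g = sum_i g_i^2 / H_ii
  = (-4.0265)^2/14 + (3.2581)^2/10 + (-5.4229)^2/10
  = 1.1581 + 1.0615 + 2.9408 = 5.1604
Step 3: Objective decrease = 0.5 * g^T H^(-1) g = 2.5802


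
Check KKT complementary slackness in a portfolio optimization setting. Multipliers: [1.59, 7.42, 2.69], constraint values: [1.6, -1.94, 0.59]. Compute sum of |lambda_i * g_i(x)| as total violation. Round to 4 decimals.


KKT complementary slackness check:
lambda_1 * g_1 = 1.59 * 1.6 = 2.544
lambda_2 * g_2 = 7.42 * -1.94 = -14.3948
lambda_3 * g_3 = 2.69 * 0.59 = 1.5871
Total violation = 2.544 + 14.3948 + 1.5871 = 18.5259


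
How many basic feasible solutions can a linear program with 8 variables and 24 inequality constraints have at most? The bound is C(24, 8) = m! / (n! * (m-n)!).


Each vertex corresponds to some choice of n active constraints out of m, so the number of vertices is at most C(m, n) = m! / (n!(m-n)!).
m = 24, n = 8
Numerator: 24 * 23 * 22 * 21 * 20 * 19 * 18 * 17
Denominator: 8! = 40320
C(24, 8) = 735471


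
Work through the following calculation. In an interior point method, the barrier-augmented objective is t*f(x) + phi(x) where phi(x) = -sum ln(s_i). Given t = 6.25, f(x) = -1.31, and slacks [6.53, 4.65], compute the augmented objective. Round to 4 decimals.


Step 1: Compute log-barrier.
ln values: [1.8764, 1.5369]
phi = -(1.8764 + 1.5369) = -3.4133
Step 2: Compute augmented objective.
t*f(x) = 6.25*-1.31 = -8.1875
Total = -8.1875 - 3.4133 = -11.6008


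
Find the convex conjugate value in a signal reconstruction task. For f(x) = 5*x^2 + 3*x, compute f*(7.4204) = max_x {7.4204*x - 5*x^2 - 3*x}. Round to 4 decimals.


f*(y) = sup_x {y*x - a*x^2 - b*x} = sup_x {(y-b)*x - a*x^2}
FOC: (y - b) - 2a*x = 0 => x* = (y - b)/(2a)
x* = (7.4204 - 3)/(2*5) = 0.442
f*(7.4204) = (y-b)^2/(4a) = (7.4204 - 3)^2/(4*5)
= 19.5399/20 = 0.977


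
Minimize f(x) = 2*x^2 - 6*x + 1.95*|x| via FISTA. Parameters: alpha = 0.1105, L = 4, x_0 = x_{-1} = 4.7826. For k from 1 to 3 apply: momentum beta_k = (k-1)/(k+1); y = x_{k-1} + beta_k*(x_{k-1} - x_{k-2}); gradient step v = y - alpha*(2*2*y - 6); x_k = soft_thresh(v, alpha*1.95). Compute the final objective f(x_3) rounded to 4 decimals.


FISTA on f(x) = 2*x^2 - 6*x + 1.95*|x|
L = 4, alpha = 0.1105
Iteration 1: beta = 0.0, y = 4.7826 + 0.0*(4.7826 - 4.7826) = 4.7826
  grad(y) = 13.1304, v = y - alpha*grad = 3.3317
  prox(v) = soft_thresh(3.3317, 0.2155) = 3.1162
Iteration 2: beta = 0.3333, y = 3.1162 + 0.3333*(3.1162 - 4.7826) = 2.5608
  grad(y) = 4.243, v = y - alpha*grad = 2.0919
  prox(v) = soft_thresh(2.0919, 0.2155) = 1.8764
Iteration 3: beta = 0.5, y = 1.8764 + 0.5*(1.8764 - 3.1162) = 1.2565
  grad(y) = -0.9739, v = y - alpha*grad = 1.3641
  prox(v) = soft_thresh(1.3641, 0.2155) = 1.1487
f(x_3) = 2*1.1487^2 - 6*1.1487 + 1.95*|1.1487| = -2.0132


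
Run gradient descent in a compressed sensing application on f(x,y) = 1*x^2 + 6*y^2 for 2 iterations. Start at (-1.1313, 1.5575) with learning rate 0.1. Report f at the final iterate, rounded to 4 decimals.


Gradient descent on f(x,y) = 1*x^2 + 6*y^2.
Starting point: (-1.1313, 1.5575), alpha = 0.1
Step 1: grad_x = 2*1*-1.1313 = -2.2626, grad_y = 2*6*1.5575 = 18.69
  x_1 = -1.1313 - 0.1*-2.2626 = -0.905
  y_1 = 1.5575 - 0.1*18.69 = -0.3115
Step 2: grad_x = 2*1*-0.905 = -1.8101, grad_y = 2*6*-0.3115 = -3.738
  x_2 = -0.905 - 0.1*-1.8101 = -0.724
  y_2 = -0.3115 - 0.1*-3.738 = 0.0623
f(-0.724, 0.0623) = 1*(-0.724)^2 + 6*0.0623^2 = 0.5475


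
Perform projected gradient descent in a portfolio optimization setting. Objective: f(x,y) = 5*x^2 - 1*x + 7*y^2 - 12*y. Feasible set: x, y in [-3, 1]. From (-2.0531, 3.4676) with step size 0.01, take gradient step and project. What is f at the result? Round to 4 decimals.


Step 1: Compute gradient at (-2.0531, 3.4676).
grad_x = 2*5*-2.0531 - 1 = -21.531
grad_y = 2*7*3.4676 - 12 = 36.5464
Step 2: Gradient step.
x_raw = -2.0531 - 0.01*-21.531 = -1.8378
y_raw = 3.4676 - 0.01*36.5464 = 3.1021
Step 3: Project onto [-3, 1].
x_proj = clip(-1.8378) = -1.8378
y_proj = clip(3.1021) = 1.0
Step 4: Evaluate f.
f(-1.8378, 1.0) = 13.7252


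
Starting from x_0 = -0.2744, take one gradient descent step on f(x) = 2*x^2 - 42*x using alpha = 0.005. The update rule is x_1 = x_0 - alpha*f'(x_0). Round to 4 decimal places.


We compute the gradient at x_0 and apply the update.
f'(x) = 4*x - 42
f'(-0.2744) = 4*-0.2744 - 42 = -43.0976
x_1 = -0.2744 - 0.005*-43.0976 = -0.0589


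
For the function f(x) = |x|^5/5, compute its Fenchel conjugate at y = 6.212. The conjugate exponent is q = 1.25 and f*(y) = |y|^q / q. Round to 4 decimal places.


The conjugate exponent q satisfies 1/p + 1/q = 1.
p = 5, so q = 5/(5 - 1) = 1.25
|y|^q = 6.212^1.25 = 9.8071
f*(6.212) = 9.8071 / 1.25 = 7.8457


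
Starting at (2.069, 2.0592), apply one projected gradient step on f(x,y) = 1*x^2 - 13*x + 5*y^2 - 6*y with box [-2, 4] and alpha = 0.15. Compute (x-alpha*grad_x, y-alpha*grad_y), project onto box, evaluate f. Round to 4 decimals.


Step 1: Compute gradient at (2.069, 2.0592).
grad_x = 2*1*2.069 - 13 = -8.862
grad_y = 2*5*2.0592 - 6 = 14.592
Step 2: Gradient step.
x_raw = 2.069 - 0.15*-8.862 = 3.3983
y_raw = 2.0592 - 0.15*14.592 = -0.1296
Step 3: Project onto [-2, 4].
x_proj = clip(3.3983) = 3.3983
y_proj = clip(-0.1296) = -0.1296
Step 4: Evaluate f.
f(3.3983, -0.1296) = -31.7679


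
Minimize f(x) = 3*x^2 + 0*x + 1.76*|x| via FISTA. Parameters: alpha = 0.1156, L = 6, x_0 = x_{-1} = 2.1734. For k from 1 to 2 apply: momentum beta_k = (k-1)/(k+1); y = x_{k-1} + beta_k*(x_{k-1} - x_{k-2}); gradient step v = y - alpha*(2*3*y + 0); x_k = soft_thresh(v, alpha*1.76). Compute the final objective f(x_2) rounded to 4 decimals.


FISTA on f(x) = 3*x^2 + 0*x + 1.76*|x|
L = 6, alpha = 0.1156
Iteration 1: beta = 0.0, y = 2.1734 + 0.0*(2.1734 - 2.1734) = 2.1734
  grad(y) = 13.0404, v = y - alpha*grad = 0.6659
  prox(v) = soft_thresh(0.6659, 0.2035) = 0.4625
Iteration 2: beta = 0.3333, y = 0.4625 + 0.3333*(0.4625 - 2.1734) = -0.1078
  grad(y) = -0.647, v = y - alpha*grad = -0.033
  prox(v) = soft_thresh(-0.033, 0.2035) = 0.0
f(x_2) = 3*0.0^2 + 0*0.0 + 1.76*|0.0| = 0.0


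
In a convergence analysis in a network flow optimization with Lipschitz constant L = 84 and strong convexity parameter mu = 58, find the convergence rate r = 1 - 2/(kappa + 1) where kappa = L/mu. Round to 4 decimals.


Step 1: Compute the condition number.
kappa = L/mu = 84/58 = 1.4483
Step 2: Compute the convergence rate.
r = 1 - 2/(kappa + 1) = 1 - 2*mu/(L + mu) = (L - mu)/(L + mu) = 26/142 = 0.1831


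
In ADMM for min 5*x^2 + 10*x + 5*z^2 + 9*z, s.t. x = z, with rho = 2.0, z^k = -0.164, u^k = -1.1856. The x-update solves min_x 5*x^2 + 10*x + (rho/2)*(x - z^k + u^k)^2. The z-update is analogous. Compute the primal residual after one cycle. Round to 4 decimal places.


ADMM iteration with rho = 2.0, z^k = -0.164, u^k = -1.1856
Step 1: x-update.
Minimize 5*x^2 + 10*x + (2.0/2)*(x + 0.164 - 1.1856)^2
FOC: (2*5 + 2.0)*x = -10 + 2.0*(-0.164 + 1.1856)
x^{k+1} = -0.6631
Step 2: z-update.
Minimize 5*z^2 + 9*z + (2.0/2)*(-0.6631 - z - 1.1856)^2
FOC: (2*5 + 2.0)*z = -9 + 2.0*(-0.6631 - 1.1856)
z^{k+1} = -1.0581
Step 3: u-update.
u^{k+1} = -1.1856 - 0.6631 + 1.0581 = -0.7906
Step 4: Primal residual = |-0.6631 + 1.0581| = 0.395


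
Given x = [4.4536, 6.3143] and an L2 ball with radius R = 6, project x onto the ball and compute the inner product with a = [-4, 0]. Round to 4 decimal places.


Step 1: Compute ||x|| (intermediates to 6 decimals).
||x|| = sqrt(4.4536^2 + 6.3143^2) = 7.726897
Step 2: Project.
Since ||x|| > R, scale = R/||x|| = 6/7.726897 = 0.776508, proj(x) = scale * x
proj(x) = [3.458256, 4.903104]
Step 3: Dot product.
a^T * proj(x) = -4*3.458256 + 0*4.903104 = -13.833


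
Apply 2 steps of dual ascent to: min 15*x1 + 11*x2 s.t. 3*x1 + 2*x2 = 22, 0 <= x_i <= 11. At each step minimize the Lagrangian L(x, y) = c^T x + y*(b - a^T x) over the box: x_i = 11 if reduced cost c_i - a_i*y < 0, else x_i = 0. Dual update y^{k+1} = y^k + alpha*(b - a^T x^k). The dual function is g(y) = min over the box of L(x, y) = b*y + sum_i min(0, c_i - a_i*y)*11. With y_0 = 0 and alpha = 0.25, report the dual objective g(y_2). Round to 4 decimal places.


Dual ascent for LP: min 15*x1 + 11*x2, 3*x1 + 2*x2 = 22, 0 <= x_i <= 11
Step 1: y^k = 0.0, reduced costs: (15.0, 11.0)
  x^k = (0.0, 0.0), subgradient = b - a^T x = 22.0
  y^{k+1} = 0.0 + 0.25*22.0 = 5.5
Step 2: y^k = 5.5, reduced costs: (-1.5, 0.0)
  x^k = (11.0, 0.0), subgradient = b - a^T x = -11.0
  y^{k+1} = 5.5 + 0.25*-11.0 = 2.75
Dual objective at y_2 = 2.75: reduced costs (6.75, 5.5), box minimizer x = (0.0, 0.0)
g(y_2) = b*y + (c1 - a1*y)*x1 + (c2 - a2*y)*x2 = 22*2.75 + 6.75*0.0 + 5.5*0.0 = 60.5 + 0.0 + 0.0 = 60.5


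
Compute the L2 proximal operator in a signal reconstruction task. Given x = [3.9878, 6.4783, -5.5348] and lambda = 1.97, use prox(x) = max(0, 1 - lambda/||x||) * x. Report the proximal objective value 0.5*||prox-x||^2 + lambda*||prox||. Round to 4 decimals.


Step 1: Compute ||x||.
||x|| = 9.4077
Step 2: Compute scaling factor.
scale = max(0, 1 - 1.97/9.4077) = 0.7906
Step 3: prox(x) = [3.1527, 5.1217, -4.3758]
||prox(x)|| = 7.4377
Step 4: Proximal objective.
0.5*||prox-x||^2 = 1.9405
lambda*||prox|| = 14.6523
Total = 16.5927


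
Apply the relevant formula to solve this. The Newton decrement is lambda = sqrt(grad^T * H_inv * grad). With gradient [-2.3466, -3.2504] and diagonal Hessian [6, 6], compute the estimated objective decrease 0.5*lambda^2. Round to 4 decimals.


Step 1: H is diagonal, so H^(-1) * g = [-0.3911, -0.5417].
Step 2: g^T H^(-1) g = sum_i g_i^2 / H_ii
  = (-2.3466)^2/6 + (-3.2504)^2/6
  = 0.9178 + 1.7609 = 2.6786
Step 3: Objective decrease = 0.5 * g^T H^(-1) g = 1.3393


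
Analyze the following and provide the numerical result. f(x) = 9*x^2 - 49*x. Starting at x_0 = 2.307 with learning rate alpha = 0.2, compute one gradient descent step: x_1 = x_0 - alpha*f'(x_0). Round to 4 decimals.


We compute the gradient at x_0 and apply the update.
f'(x) = 18*x - 49
f'(2.307) = 18*2.307 - 49 = -7.474
x_1 = 2.307 - 0.2*-7.474 = 3.8018


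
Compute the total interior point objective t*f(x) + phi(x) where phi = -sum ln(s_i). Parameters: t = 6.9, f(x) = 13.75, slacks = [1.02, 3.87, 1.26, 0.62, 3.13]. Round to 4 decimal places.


Step 1: Compute log-barrier.
ln values: [0.0198, 1.3533, 0.2311, -0.478, 1.141]
phi = -(0.0198 + 1.3533 + 0.2311 - 0.478 + 1.141) = -2.2672
Step 2: Compute augmented objective.
t*f(x) = 6.9*13.75 = 94.875
Total = 94.875 - 2.2672 = 92.6078


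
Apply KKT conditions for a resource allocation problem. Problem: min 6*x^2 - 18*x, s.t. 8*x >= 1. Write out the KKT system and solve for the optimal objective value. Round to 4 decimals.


Step 1: Try lambda = 0 (constraint inactive).
Stationarity: 2*6*x - 18 = 0
x* = 18/(2*6) = 1.5
Check constraint: 8*1.5 = 12.0 >= 1 -- satisfied.
Step 2: Compute optimal value.
f(x*) = 6*1.5^2 - 18*1.5 = -13.5


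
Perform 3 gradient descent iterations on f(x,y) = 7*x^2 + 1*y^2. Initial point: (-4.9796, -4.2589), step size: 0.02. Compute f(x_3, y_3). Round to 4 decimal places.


Gradient descent on f(x,y) = 7*x^2 + 1*y^2.
Starting point: (-4.9796, -4.2589), alpha = 0.02
Step 1: grad_x = 2*7*-4.9796 = -69.7144, grad_y = 2*1*-4.2589 = -8.5178
  x_1 = -4.9796 - 0.02*-69.7144 = -3.5853
  y_1 = -4.2589 - 0.02*-8.5178 = -4.0885
Step 2: grad_x = 2*7*-3.5853 = -50.1944, grad_y = 2*1*-4.0885 = -8.1771
  x_2 = -3.5853 - 0.02*-50.1944 = -2.5814
  y_2 = -4.0885 - 0.02*-8.1771 = -3.925
Step 3: grad_x = 2*7*-2.5814 = -36.1399, grad_y = 2*1*-3.925 = -7.85
  x_3 = -2.5814 - 0.02*-36.1399 = -1.8586
  y_3 = -3.925 - 0.02*-7.85 = -3.768
f(-1.8586, -3.768) = 7*(-1.8586)^2 + 1*(-3.768)^2 = 38.3793


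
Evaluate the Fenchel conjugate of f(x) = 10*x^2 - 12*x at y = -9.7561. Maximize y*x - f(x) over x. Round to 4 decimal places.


f*(y) = sup_x {y*x - a*x^2 - b*x} = sup_x {(y-b)*x - a*x^2}
FOC: (y - b) - 2a*x = 0 => x* = (y - b)/(2a)
x* = (-9.7561 + 12)/(2*10) = 0.1122
f*(-9.7561) = (y-b)^2/(4a) = (-9.7561 + 12)^2/(4*10)
= 5.0351/40 = 0.1259


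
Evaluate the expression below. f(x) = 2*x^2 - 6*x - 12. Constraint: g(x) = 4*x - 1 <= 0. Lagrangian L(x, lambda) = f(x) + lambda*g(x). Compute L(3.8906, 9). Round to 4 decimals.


Step 1: Evaluate f(x).
f(3.8906) = 2*3.8906^2 - 6*3.8906 - 12 = -5.0701
Step 2: Evaluate g(x).
g(3.8906) = 4*3.8906 - 1 = 14.5624
Step 3: Compute Lagrangian.
L = -5.0701 + 9*14.5624 = 125.9915


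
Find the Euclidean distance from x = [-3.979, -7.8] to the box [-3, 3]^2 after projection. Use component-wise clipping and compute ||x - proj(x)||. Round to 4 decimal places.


Project each component onto [-3, 3].
clip(-3.979) = -3.0, clip(-7.8) = -3.0
Projection = [-3.0, -3.0]
Squared diffs: [0.9584, 23.04]
Distance = sqrt(23.9984) = 4.8988


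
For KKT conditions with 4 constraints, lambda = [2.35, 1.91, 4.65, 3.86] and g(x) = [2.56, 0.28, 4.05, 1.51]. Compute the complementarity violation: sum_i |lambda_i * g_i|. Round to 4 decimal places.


KKT complementary slackness check:
lambda_1 * g_1 = 2.35 * 2.56 = 6.016
lambda_2 * g_2 = 1.91 * 0.28 = 0.5348
lambda_3 * g_3 = 4.65 * 4.05 = 18.8325
lambda_4 * g_4 = 3.86 * 1.51 = 5.8286
Total violation = 6.016 + 0.5348 + 18.8325 + 5.8286 = 31.2119


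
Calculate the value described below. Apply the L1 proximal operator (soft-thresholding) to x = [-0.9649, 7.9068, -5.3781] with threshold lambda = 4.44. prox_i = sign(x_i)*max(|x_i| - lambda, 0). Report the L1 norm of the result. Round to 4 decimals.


Soft-thresholding with lambda = 4.44:
prox(-0.9649) = sign(-0.9649)*max(|-0.9649| - 4.44, 0) = 0.0
prox(7.9068) = sign(7.9068)*max(|7.9068| - 4.44, 0) = 3.4668
prox(-5.3781) = sign(-5.3781)*max(|-5.3781| - 4.44, 0) = -0.9381
prox(x) = [0.0, 3.4668, -0.9381]
||prox(x)||_1 = 0.0 + 3.4668 + 0.9381 = 4.4049


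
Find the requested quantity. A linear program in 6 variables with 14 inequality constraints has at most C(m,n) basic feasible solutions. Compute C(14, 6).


Each vertex corresponds to some choice of n active constraints out of m, so the number of vertices is at most C(m, n) = m! / (n!(m-n)!).
m = 14, n = 6
Numerator: 14 * 13 * 12 * 11 * 10 * 9
Denominator: 6! = 720
C(14, 6) = 3003


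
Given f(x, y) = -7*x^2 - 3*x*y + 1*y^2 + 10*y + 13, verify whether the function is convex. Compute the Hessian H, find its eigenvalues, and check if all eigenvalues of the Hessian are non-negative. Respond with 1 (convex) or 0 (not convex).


The Hessian of f(x,y) = -7*x^2 - 3*x*y + 1*y^2 + 10*y + 13 is:
H = [[-14, -3], [-3, 2]]
Trace = -14 + 2 = -12
Determinant = -14*2 - (-3)^2 = -37
Discriminant = (-12)^2 - 4*-37 = 292.0
Eigenvalues: lambda_1 = -14.544, lambda_2 = 2.544
The function is not convex.

0


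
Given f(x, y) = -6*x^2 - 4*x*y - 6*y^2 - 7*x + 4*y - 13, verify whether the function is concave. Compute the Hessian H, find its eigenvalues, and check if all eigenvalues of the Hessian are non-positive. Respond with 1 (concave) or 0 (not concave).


The Hessian of f(x,y) = -6*x^2 - 4*x*y - 6*y^2 - 7*x + 4*y - 13 is:
H = [[-12, -4], [-4, -12]]
Trace = -12 - 12 = -24
Determinant = -12*-12 - (-4)^2 = 128
Discriminant = (-24)^2 - 4*128 = 64.0
Eigenvalues: lambda_1 = -16.0, lambda_2 = -8.0
The function is concave.

1


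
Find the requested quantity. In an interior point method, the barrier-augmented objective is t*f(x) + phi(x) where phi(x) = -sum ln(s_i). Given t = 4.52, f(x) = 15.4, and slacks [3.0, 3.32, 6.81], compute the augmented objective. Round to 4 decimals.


Step 1: Compute log-barrier.
ln values: [1.0986, 1.2, 1.9184]
phi = -(1.0986 + 1.2 + 1.9184) = -4.217
Step 2: Compute augmented objective.
t*f(x) = 4.52*15.4 = 69.608
Total = 69.608 - 4.217 = 65.391


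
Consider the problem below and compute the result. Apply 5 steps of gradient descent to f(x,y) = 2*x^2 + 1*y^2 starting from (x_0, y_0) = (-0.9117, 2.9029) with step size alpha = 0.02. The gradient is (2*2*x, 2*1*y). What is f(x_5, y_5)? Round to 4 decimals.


Gradient descent on f(x,y) = 2*x^2 + 1*y^2.
Starting point: (-0.9117, 2.9029), alpha = 0.02
Step 1: grad_x = 2*2*-0.9117 = -3.6468, grad_y = 2*1*2.9029 = 5.8058
  x_1 = -0.9117 - 0.02*-3.6468 = -0.8388
  y_1 = 2.9029 - 0.02*5.8058 = 2.7868
Step 2: grad_x = 2*2*-0.8388 = -3.3551, grad_y = 2*1*2.7868 = 5.5736
  x_2 = -0.8388 - 0.02*-3.3551 = -0.7717
  y_2 = 2.7868 - 0.02*5.5736 = 2.6753
Step 3: grad_x = 2*2*-0.7717 = -3.0867, grad_y = 2*1*2.6753 = 5.3506
  x_3 = -0.7717 - 0.02*-3.0867 = -0.7099
  y_3 = 2.6753 - 0.02*5.3506 = 2.5683
Step 4: grad_x = 2*2*-0.7099 = -2.8397, grad_y = 2*1*2.5683 = 5.1366
  x_4 = -0.7099 - 0.02*-2.8397 = -0.6531
  y_4 = 2.5683 - 0.02*5.1366 = 2.4656
Step 5: grad_x = 2*2*-0.6531 = -2.6125, grad_y = 2*1*2.4656 = 4.9311
  x_5 = -0.6531 - 0.02*-2.6125 = -0.6009
  y_5 = 2.4656 - 0.02*4.9311 = 2.3669
f(-0.6009, 2.3669) = 2*(-0.6009)^2 + 1*2.3669^2 = 6.3246


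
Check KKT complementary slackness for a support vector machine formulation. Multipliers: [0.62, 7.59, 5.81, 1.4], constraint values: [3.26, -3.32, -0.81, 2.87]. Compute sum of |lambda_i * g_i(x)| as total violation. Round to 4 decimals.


KKT complementary slackness check:
lambda_1 * g_1 = 0.62 * 3.26 = 2.0212
lambda_2 * g_2 = 7.59 * -3.32 = -25.1988
lambda_3 * g_3 = 5.81 * -0.81 = -4.7061
lambda_4 * g_4 = 1.4 * 2.87 = 4.018
Total violation = 2.0212 + 25.1988 + 4.7061 + 4.018 = 35.9441


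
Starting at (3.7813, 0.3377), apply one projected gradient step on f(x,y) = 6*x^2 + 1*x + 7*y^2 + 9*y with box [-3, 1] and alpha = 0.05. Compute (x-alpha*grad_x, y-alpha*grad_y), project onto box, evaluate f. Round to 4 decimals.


Step 1: Compute gradient at (3.7813, 0.3377).
grad_x = 2*6*3.7813 + 1 = 46.3756
grad_y = 2*7*0.3377 + 9 = 13.7278
Step 2: Gradient step.
x_raw = 3.7813 - 0.05*46.3756 = 1.4625
y_raw = 0.3377 - 0.05*13.7278 = -0.3487
Step 3: Project onto [-3, 1].
x_proj = clip(1.4625) = 1.0
y_proj = clip(-0.3487) = -0.3487
Step 4: Evaluate f.
f(1.0, -0.3487) = 4.7129


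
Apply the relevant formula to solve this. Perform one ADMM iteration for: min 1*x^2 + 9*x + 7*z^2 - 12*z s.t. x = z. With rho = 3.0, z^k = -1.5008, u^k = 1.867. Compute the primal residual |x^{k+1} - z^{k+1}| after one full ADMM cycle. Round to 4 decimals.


ADMM iteration with rho = 3.0, z^k = -1.5008, u^k = 1.867
Step 1: x-update.
Minimize 1*x^2 + 9*x + (3.0/2)*(x + 1.5008 + 1.867)^2
FOC: (2*1 + 3.0)*x = -9 + 3.0*(-1.5008 - 1.867)
x^{k+1} = -3.8207
Step 2: z-update.
Minimize 7*z^2 - 12*z + (3.0/2)*(-3.8207 - z + 1.867)^2
FOC: (2*7 + 3.0)*z = 12 + 3.0*(-3.8207 + 1.867)
z^{k+1} = 0.3611
Step 3: u-update.
u^{k+1} = 1.867 - 3.8207 - 0.3611 = -2.3148
Step 4: Primal residual = |-3.8207 - 0.3611| = 4.1818


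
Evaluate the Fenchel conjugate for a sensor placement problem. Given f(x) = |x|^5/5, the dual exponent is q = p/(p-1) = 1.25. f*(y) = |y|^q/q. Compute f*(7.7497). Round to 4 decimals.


The conjugate exponent q satisfies 1/p + 1/q = 1.
p = 5, so q = 5/(5 - 1) = 1.25
|y|^q = 7.7497^1.25 = 12.9302
f*(7.7497) = 12.9302 / 1.25 = 10.3442


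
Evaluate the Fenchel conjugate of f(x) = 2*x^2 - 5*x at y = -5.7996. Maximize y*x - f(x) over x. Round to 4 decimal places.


f*(y) = sup_x {y*x - a*x^2 - b*x} = sup_x {(y-b)*x - a*x^2}
FOC: (y - b) - 2a*x = 0 => x* = (y - b)/(2a)
x* = (-5.7996 + 5)/(2*2) = -0.1999
f*(-5.7996) = (y-b)^2/(4a) = (-5.7996 + 5)^2/(4*2)
= 0.6394/8 = 0.0799


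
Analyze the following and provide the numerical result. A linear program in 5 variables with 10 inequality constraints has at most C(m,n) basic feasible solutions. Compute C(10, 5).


Each vertex corresponds to some choice of n active constraints out of m, so the number of vertices is at most C(m, n) = m! / (n!(m-n)!).
m = 10, n = 5
Numerator: 10 * 9 * 8 * 7 * 6
Denominator: 5! = 120
C(10, 5) = 252


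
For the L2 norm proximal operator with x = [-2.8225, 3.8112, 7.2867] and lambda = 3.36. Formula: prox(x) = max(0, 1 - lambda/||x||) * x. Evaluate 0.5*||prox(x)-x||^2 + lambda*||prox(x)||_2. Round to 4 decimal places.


Step 1: Compute ||x||.
||x|| = 8.6941
Step 2: Compute scaling factor.
scale = max(0, 1 - 3.36/8.6941) = 0.6135
Step 3: prox(x) = [-1.7317, 2.3383, 4.4706]
||prox(x)|| = 5.3341
Step 4: Proximal objective.
0.5*||prox-x||^2 = 5.6448
lambda*||prox|| = 17.9226
Total = 23.5674


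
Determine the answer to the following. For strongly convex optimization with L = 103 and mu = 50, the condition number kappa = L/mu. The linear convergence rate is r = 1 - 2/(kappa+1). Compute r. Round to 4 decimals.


Step 1: Compute the condition number.
kappa = L/mu = 103/50 = 2.06
Step 2: Compute the convergence rate.
r = 1 - 2/(kappa + 1) = 1 - 2*mu/(L + mu) = (L - mu)/(L + mu) = 53/153 = 0.3464


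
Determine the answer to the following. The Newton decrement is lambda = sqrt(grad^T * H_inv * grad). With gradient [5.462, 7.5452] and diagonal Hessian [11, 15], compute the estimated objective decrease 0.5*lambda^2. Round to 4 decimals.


Step 1: H is diagonal, so H^(-1) * g = [0.4965, 0.503].
Step 2: g^T H^(-1) g = sum_i g_i^2 / H_ii
  = (5.462)^2/11 + (7.5452)^2/15
  = 2.7121 + 3.7953 = 6.5075
Step 3: Objective decrease = 0.5 * g^T H^(-1) g = 3.2537


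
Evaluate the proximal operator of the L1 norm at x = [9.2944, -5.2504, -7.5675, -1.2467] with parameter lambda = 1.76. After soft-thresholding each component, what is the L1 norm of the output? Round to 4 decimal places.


Soft-thresholding with lambda = 1.76:
prox(9.2944) = sign(9.2944)*max(|9.2944| - 1.76, 0) = 7.5344
prox(-5.2504) = sign(-5.2504)*max(|-5.2504| - 1.76, 0) = -3.4904
prox(-7.5675) = sign(-7.5675)*max(|-7.5675| - 1.76, 0) = -5.8075
prox(-1.2467) = sign(-1.2467)*max(|-1.2467| - 1.76, 0) = 0.0
prox(x) = [7.5344, -3.4904, -5.8075, 0.0]
||prox(x)||_1 = 7.5344 + 3.4904 + 5.8075 + 0.0 = 16.8323


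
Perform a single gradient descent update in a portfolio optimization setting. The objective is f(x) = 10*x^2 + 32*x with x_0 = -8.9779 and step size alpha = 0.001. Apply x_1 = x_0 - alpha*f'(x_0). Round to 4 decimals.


We compute the gradient at x_0 and apply the update.
f'(x) = 20*x + 32
f'(-8.9779) = 20*-8.9779 + 32 = -147.558
x_1 = -8.9779 - 0.001*-147.558 = -8.8303


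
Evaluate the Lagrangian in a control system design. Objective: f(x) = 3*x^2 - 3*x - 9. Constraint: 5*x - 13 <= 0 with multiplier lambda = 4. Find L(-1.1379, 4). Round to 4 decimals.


Step 1: Evaluate f(x).
f(-1.1379) = 3*(-1.1379)^2 - 3*(-1.1379) - 9 = -1.7019
Step 2: Evaluate g(x).
g(-1.1379) = 5*-1.1379 - 13 = -18.6895
Step 3: Compute Lagrangian.
L = -1.7019 + 4*-18.6895 = -76.4599


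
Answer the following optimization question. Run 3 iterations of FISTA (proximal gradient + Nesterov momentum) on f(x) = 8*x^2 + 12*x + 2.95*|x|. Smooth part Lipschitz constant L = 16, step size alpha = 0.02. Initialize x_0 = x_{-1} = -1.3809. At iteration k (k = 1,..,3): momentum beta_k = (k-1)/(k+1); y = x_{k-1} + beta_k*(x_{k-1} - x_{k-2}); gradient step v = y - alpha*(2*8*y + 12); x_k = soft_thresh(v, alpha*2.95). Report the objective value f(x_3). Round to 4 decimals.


FISTA on f(x) = 8*x^2 + 12*x + 2.95*|x|
L = 16, alpha = 0.02
Iteration 1: beta = 0.0, y = -1.3809 + 0.0*(-1.3809 + 1.3809) = -1.3809
  grad(y) = -10.0944, v = y - alpha*grad = -1.179
  prox(v) = soft_thresh(-1.179, 0.059) = -1.12
Iteration 2: beta = 0.3333, y = -1.12 + 0.3333*(-1.12 + 1.3809) = -1.033
  grad(y) = -4.5288, v = y - alpha*grad = -0.9425
  prox(v) = soft_thresh(-0.9425, 0.059) = -0.8835
Iteration 3: beta = 0.5, y = -0.8835 + 0.5*(-0.8835 + 1.12) = -0.7652
  grad(y) = -0.2433, v = y - alpha*grad = -0.7603
  prox(v) = soft_thresh(-0.7603, 0.059) = -0.7013
f(x_3) = 8*(-0.7013)^2 + 12*(-0.7013) + 2.95*|-0.7013| = -2.4121


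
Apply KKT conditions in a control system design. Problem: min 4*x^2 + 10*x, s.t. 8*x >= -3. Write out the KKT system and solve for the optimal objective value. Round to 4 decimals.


Step 1: Try lambda = 0 (constraint inactive).
x_unc = -10/(2*4) = -1.25
Check: 8*-1.25 = -10.0 < -3 -- violated!
Step 2: Constraint must be active: 8*x = -3
x* = -3/8 = -0.375
lambda = (2*4*(-0.375) + 10)/8 = 0.875
Step 3: Compute optimal value.
f(x*) = 4*(-0.375)^2 + 10*(-0.375) = -3.1875


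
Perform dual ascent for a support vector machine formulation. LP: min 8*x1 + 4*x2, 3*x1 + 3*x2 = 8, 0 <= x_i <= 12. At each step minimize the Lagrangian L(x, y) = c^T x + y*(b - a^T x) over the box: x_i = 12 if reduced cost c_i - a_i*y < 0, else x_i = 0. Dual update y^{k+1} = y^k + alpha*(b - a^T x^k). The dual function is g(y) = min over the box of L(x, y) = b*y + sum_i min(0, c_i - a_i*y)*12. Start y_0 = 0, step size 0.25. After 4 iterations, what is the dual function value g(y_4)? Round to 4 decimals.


Dual ascent for LP: min 8*x1 + 4*x2, 3*x1 + 3*x2 = 8, 0 <= x_i <= 12
Step 1: y^k = 0.0, reduced costs: (8.0, 4.0)
  x^k = (0.0, 0.0), subgradient = b - a^T x = 8.0
  y^{k+1} = 0.0 + 0.25*8.0 = 2.0
Step 2: y^k = 2.0, reduced costs: (2.0, -2.0)
  x^k = (0.0, 12.0), subgradient = b - a^T x = -28.0
  y^{k+1} = 2.0 + 0.25*-28.0 = -5.0
Step 3: y^k = -5.0, reduced costs: (23.0, 19.0)
  x^k = (0.0, 0.0), subgradient = b - a^T x = 8.0
  y^{k+1} = -5.0 + 0.25*8.0 = -3.0
Step 4: y^k = -3.0, reduced costs: (17.0, 13.0)
  x^k = (0.0, 0.0), subgradient = b - a^T x = 8.0
  y^{k+1} = -3.0 + 0.25*8.0 = -1.0
Dual objective at y_4 = -1.0: reduced costs (11.0, 7.0), box minimizer x = (0.0, 0.0)
g(y_4) = b*y + (c1 - a1*y)*x1 + (c2 - a2*y)*x2 = 8*(-1.0) + 11.0*0.0 + 7.0*0.0 = -8.0 + 0.0 + 0.0 = -8.0


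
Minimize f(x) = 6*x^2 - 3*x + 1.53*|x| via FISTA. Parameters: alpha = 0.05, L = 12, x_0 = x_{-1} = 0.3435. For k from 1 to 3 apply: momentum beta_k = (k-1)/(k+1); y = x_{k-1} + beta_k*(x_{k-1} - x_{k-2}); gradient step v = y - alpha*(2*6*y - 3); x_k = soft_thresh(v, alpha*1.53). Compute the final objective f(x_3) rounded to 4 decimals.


FISTA on f(x) = 6*x^2 - 3*x + 1.53*|x|
L = 12, alpha = 0.05
Iteration 1: beta = 0.0, y = 0.3435 + 0.0*(0.3435 - 0.3435) = 0.3435
  grad(y) = 1.122, v = y - alpha*grad = 0.2874
  prox(v) = soft_thresh(0.2874, 0.0765) = 0.2109
Iteration 2: beta = 0.3333, y = 0.2109 + 0.3333*(0.2109 - 0.3435) = 0.1667
  grad(y) = -0.9996, v = y - alpha*grad = 0.2167
  prox(v) = soft_thresh(0.2167, 0.0765) = 0.1402
Iteration 3: beta = 0.5, y = 0.1402 + 0.5*(0.1402 - 0.2109) = 0.1048
  grad(y) = -1.7422, v = y - alpha*grad = 0.1919
  prox(v) = soft_thresh(0.1919, 0.0765) = 0.1154
f(x_3) = 6*0.1154^2 - 3*0.1154 + 1.53*|0.1154| = -0.0897


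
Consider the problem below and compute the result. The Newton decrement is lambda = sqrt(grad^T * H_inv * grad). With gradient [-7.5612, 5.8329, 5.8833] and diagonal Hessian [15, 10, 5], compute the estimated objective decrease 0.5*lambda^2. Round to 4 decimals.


Step 1: H is diagonal, so H^(-1) * g = [-0.5041, 0.5833, 1.1767].
Step 2: g^T H^(-1) g = sum_i g_i^2 / H_ii
  = (-7.5612)^2/15 + (5.8329)^2/10 + (5.8833)^2/5
  = 3.8114 + 3.4023 + 6.9226 = 14.1364
Step 3: Objective decrease = 0.5 * g^T H^(-1) g = 7.0682


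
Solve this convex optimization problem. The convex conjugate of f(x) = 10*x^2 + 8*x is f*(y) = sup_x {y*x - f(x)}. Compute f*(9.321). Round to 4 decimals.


f*(y) = sup_x {y*x - a*x^2 - b*x} = sup_x {(y-b)*x - a*x^2}
FOC: (y - b) - 2a*x = 0 => x* = (y - b)/(2a)
x* = (9.321 - 8)/(2*10) = 0.0661
f*(9.321) = (y-b)^2/(4a) = (9.321 - 8)^2/(4*10)
= 1.745/40 = 0.0436


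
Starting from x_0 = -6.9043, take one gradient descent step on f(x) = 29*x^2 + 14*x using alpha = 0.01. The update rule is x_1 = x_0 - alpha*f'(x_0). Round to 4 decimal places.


We compute the gradient at x_0 and apply the update.
f'(x) = 58*x + 14
f'(-6.9043) = 58*-6.9043 + 14 = -386.4494
x_1 = -6.9043 - 0.01*-386.4494 = -3.0398


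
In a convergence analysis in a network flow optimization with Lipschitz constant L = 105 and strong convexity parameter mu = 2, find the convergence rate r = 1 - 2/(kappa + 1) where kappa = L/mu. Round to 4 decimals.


Step 1: Compute the condition number.
kappa = L/mu = 105/2 = 52.5
Step 2: Compute the convergence rate.
r = 1 - 2/(kappa + 1) = 1 - 2*mu/(L + mu) = (L - mu)/(L + mu) = 103/107 = 0.9626


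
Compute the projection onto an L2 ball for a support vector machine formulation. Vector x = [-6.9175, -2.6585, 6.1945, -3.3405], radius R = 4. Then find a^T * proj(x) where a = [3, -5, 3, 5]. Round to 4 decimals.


Step 1: Compute ||x|| (intermediates to 6 decimals).
||x|| = sqrt((-6.9175)^2 + (-2.6585)^2 + 6.1945^2 + (-3.3405)^2) = 10.220088
Step 2: Project.
Since ||x|| > R, scale = R/||x|| = 4/10.220088 = 0.391386, proj(x) = scale * x
proj(x) = [-2.707413, -1.0405, 2.424441, -1.307425]
Step 3: Dot product.
a^T * proj(x) = 3*(-2.707413) - 5*(-1.0405) + 3*2.424441 + 5*(-1.307425) = -2.1835


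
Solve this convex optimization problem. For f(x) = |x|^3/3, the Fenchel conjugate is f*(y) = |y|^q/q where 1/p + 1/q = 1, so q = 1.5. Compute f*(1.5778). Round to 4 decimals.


The conjugate exponent q satisfies 1/p + 1/q = 1.
p = 3, so q = 3/(3 - 1) = 1.5
|y|^q = 1.5778^1.5 = 1.9819
f*(1.5778) = 1.9819 / 1.5 = 1.3213


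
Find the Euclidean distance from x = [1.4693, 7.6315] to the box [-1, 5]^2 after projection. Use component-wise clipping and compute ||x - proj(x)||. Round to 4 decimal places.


Project each component onto [-1, 5].
clip(1.4693) = 1.4693, clip(7.6315) = 5.0
Projection = [1.4693, 5.0]
Squared diffs: [0.0, 6.9248]
Distance = sqrt(6.9248) = 2.6315


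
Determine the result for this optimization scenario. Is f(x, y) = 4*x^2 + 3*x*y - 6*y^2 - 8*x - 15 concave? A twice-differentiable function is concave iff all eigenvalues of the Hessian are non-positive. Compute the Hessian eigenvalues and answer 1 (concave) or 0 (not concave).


The Hessian of f(x,y) = 4*x^2 + 3*x*y - 6*y^2 - 8*x - 15 is:
H = [[8, 3], [3, -12]]
Trace = 8 - 12 = -4
Determinant = 8*-12 - (3)^2 = -105
Discriminant = (-4)^2 - 4*-105 = 436.0
Eigenvalues: lambda_1 = -12.4403, lambda_2 = 8.4403
The function is not concave.

0


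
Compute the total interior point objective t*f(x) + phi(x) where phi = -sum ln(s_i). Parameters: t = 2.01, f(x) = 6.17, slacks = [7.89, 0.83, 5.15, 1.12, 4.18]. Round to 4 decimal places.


Step 1: Compute log-barrier.
ln values: [2.0656, -0.1863, 1.639, 0.1133, 1.4303]
phi = -(2.0656 - 0.1863 + 1.639 + 0.1133 + 1.4303) = -5.0619
Step 2: Compute augmented objective.
t*f(x) = 2.01*6.17 = 12.4017
Total = 12.4017 - 5.0619 = 7.3398


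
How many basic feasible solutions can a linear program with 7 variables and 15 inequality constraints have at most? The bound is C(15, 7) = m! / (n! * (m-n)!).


Each vertex corresponds to some choice of n active constraints out of m, so the number of vertices is at most C(m, n) = m! / (n!(m-n)!).
m = 15, n = 7
Numerator: 15 * 14 * 13 * 12 * 11 * 10 * 9
Denominator: 7! = 5040
C(15, 7) = 6435


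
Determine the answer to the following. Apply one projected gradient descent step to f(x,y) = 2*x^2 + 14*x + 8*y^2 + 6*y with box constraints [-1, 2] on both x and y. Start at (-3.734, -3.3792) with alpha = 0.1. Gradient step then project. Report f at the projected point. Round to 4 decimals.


Step 1: Compute gradient at (-3.734, -3.3792).
grad_x = 2*2*-3.734 + 14 = -0.936
grad_y = 2*8*-3.3792 + 6 = -48.0672
Step 2: Gradient step.
x_raw = -3.734 - 0.1*-0.936 = -3.6404
y_raw = -3.3792 - 0.1*-48.0672 = 1.4275
Step 3: Project onto [-1, 2].
x_proj = clip(-3.6404) = -1.0
y_proj = clip(1.4275) = 1.4275
Step 4: Evaluate f.
f(-1.0, 1.4275) = 12.8676


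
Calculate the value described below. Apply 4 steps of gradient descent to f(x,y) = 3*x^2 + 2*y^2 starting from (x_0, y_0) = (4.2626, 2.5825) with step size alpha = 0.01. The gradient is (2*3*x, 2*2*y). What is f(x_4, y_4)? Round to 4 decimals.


Gradient descent on f(x,y) = 3*x^2 + 2*y^2.
Starting point: (4.2626, 2.5825), alpha = 0.01
Step 1: grad_x = 2*3*4.2626 = 25.5756, grad_y = 2*2*2.5825 = 10.33
  x_1 = 4.2626 - 0.01*25.5756 = 4.0068
  y_1 = 2.5825 - 0.01*10.33 = 2.4792
Step 2: grad_x = 2*3*4.0068 = 24.0411, grad_y = 2*2*2.4792 = 9.9168
  x_2 = 4.0068 - 0.01*24.0411 = 3.7664
  y_2 = 2.4792 - 0.01*9.9168 = 2.38
Step 3: grad_x = 2*3*3.7664 = 22.5986, grad_y = 2*2*2.38 = 9.5201
  x_3 = 3.7664 - 0.01*22.5986 = 3.5404
  y_3 = 2.38 - 0.01*9.5201 = 2.2848
Step 4: grad_x = 2*3*3.5404 = 21.2427, grad_y = 2*2*2.2848 = 9.1393
  x_4 = 3.5404 - 0.01*21.2427 = 3.328
  y_4 = 2.2848 - 0.01*9.1393 = 2.1934
f(3.328, 2.1934) = 3*3.328^2 + 2*2.1934^2 = 42.8495


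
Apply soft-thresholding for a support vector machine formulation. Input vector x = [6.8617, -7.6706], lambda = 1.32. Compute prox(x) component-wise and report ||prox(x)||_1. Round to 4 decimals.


Soft-thresholding with lambda = 1.32:
prox(6.8617) = sign(6.8617)*max(|6.8617| - 1.32, 0) = 5.5417
prox(-7.6706) = sign(-7.6706)*max(|-7.6706| - 1.32, 0) = -6.3506
prox(x) = [5.5417, -6.3506]
||prox(x)||_1 = 5.5417 + 6.3506 = 11.8923


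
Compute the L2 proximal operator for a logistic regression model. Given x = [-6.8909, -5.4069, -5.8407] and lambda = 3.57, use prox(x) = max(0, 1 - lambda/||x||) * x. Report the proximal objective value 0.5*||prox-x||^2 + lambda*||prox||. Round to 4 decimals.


Step 1: Compute ||x||.
||x|| = 10.5277
Step 2: Compute scaling factor.
scale = max(0, 1 - 3.57/10.5277) = 0.6609
Step 3: prox(x) = [-4.5542, -3.5734, -3.8601]
||prox(x)|| = 6.9577
Step 4: Proximal objective.
0.5*||prox-x||^2 = 6.3725
lambda*||prox|| = 24.839
Total = 31.2115


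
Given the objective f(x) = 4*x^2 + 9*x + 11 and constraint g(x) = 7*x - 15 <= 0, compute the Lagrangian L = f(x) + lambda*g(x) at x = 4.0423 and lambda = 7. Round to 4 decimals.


Step 1: Evaluate f(x).
f(4.0423) = 4*4.0423^2 + 9*4.0423 + 11 = 112.7415
Step 2: Evaluate g(x).
g(4.0423) = 7*4.0423 - 15 = 13.2961
Step 3: Compute Lagrangian.
L = 112.7415 + 7*13.2961 = 205.8142


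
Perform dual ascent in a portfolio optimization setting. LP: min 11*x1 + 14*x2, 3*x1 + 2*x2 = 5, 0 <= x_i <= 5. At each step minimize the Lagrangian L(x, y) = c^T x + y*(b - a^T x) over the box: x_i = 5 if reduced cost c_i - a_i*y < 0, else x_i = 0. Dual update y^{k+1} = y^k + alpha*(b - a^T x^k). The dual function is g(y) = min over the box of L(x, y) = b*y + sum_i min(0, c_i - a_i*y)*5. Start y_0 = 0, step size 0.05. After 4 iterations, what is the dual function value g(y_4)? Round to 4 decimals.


Dual ascent for LP: min 11*x1 + 14*x2, 3*x1 + 2*x2 = 5, 0 <= x_i <= 5
Step 1: y^k = 0.0, reduced costs: (11.0, 14.0)
  x^k = (0.0, 0.0), subgradient = b - a^T x = 5.0
  y^{k+1} = 0.0 + 0.05*5.0 = 0.25
Step 2: y^k = 0.25, reduced costs: (10.25, 13.5)
  x^k = (0.0, 0.0), subgradient = b - a^T x = 5.0
  y^{k+1} = 0.25 + 0.05*5.0 = 0.5
Step 3: y^k = 0.5, reduced costs: (9.5, 13.0)
  x^k = (0.0, 0.0), subgradient = b - a^T x = 5.0
  y^{k+1} = 0.5 + 0.05*5.0 = 0.75
Step 4: y^k = 0.75, reduced costs: (8.75, 12.5)
  x^k = (0.0, 0.0), subgradient = b - a^T x = 5.0
  y^{k+1} = 0.75 + 0.05*5.0 = 1.0
Dual objective at y_4 = 1.0: reduced costs (8.0, 12.0), box minimizer x = (0.0, 0.0)
g(y_4) = b*y + (c1 - a1*y)*x1 + (c2 - a2*y)*x2 = 5*1.0 + 8.0*0.0 + 12.0*0.0 = 5.0 + 0.0 + 0.0 = 5.0


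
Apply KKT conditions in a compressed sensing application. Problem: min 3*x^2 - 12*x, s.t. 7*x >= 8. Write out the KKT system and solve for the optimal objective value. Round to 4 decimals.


Step 1: Try lambda = 0 (constraint inactive).
Stationarity: 2*3*x - 12 = 0
x* = 12/(2*3) = 2.0
Check constraint: 7*2.0 = 14.0 >= 8 -- satisfied.
Step 2: Compute optimal value.
f(x*) = 3*2.0^2 - 12*2.0 = -12.0


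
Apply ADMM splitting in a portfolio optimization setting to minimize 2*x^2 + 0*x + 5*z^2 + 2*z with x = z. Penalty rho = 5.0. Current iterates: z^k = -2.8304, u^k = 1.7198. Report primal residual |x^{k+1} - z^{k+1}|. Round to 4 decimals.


ADMM iteration with rho = 5.0, z^k = -2.8304, u^k = 1.7198
Step 1: x-update.
Minimize 2*x^2 + 0*x + (5.0/2)*(x + 2.8304 + 1.7198)^2
FOC: (2*2 + 5.0)*x = 0 + 5.0*(-2.8304 - 1.7198)
x^{k+1} = -2.5279
Step 2: z-update.
Minimize 5*z^2 + 2*z + (5.0/2)*(-2.5279 - z + 1.7198)^2
FOC: (2*5 + 5.0)*z = -2 + 5.0*(-2.5279 + 1.7198)
z^{k+1} = -0.4027
Step 3: u-update.
u^{k+1} = 1.7198 - 2.5279 + 0.4027 = -0.4054
Step 4: Primal residual = |-2.5279 + 0.4027| = 2.1252


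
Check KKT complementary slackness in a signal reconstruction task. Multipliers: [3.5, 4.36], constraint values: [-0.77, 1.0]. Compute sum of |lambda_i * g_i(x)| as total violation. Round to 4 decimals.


KKT complementary slackness check:
lambda_1 * g_1 = 3.5 * -0.77 = -2.695
lambda_2 * g_2 = 4.36 * 1.0 = 4.36
Total violation = 2.695 + 4.36 = 7.055


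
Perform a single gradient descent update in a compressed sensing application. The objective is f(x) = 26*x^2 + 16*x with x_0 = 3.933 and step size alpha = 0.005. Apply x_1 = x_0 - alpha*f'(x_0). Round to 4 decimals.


We compute the gradient at x_0 and apply the update.
f'(x) = 52*x + 16
f'(3.933) = 52*3.933 + 16 = 220.516
x_1 = 3.933 - 0.005*220.516 = 2.8304
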